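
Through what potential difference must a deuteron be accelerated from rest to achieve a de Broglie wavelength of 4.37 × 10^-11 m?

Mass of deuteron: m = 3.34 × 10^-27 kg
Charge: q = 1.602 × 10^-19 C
2.15 × 10^-1 V

From λ = h/√(2mqV), we solve for V:

λ² = h²/(2mqV)
V = h²/(2mqλ²)
V = (6.626 × 10^-34 J·s)² / (2 × 3.34 × 10^-27 kg × 1.602 × 10^-19 C × (4.37 × 10^-11 m)²)
V = 2.15 × 10^-1 V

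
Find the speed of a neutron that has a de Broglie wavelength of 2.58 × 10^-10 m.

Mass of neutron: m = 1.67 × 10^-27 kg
1.54 × 10^3 m/s

From the de Broglie relation λ = h/(mv), we solve for v:

v = h/(mλ)
v = (6.626 × 10^-34 J·s) / (1.67 × 10^-27 kg × 2.58 × 10^-10 m)
v = 1.54 × 10^3 m/s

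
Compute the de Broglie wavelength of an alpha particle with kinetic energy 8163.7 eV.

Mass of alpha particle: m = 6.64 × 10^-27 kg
1.59 × 10^-13 m

Using λ = h/√(2mKE):

First convert KE to Joules: KE = 8163.7 eV = 1.308 × 10^-15 J

λ = h/√(2mKE)
λ = (6.626 × 10^-34 J·s) / √(2 × 6.64 × 10^-27 kg × 1.308 × 10^-15 J)
λ = 1.59 × 10^-13 m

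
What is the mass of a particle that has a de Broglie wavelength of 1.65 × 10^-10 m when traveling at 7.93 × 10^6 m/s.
5.06 × 10^-31 kg

From the de Broglie relation λ = h/(mv), we solve for m:

m = h/(λv)
m = (6.626 × 10^-34 J·s) / (1.65 × 10^-10 m × 7.93 × 10^6 m/s)
m = 5.06 × 10^-31 kg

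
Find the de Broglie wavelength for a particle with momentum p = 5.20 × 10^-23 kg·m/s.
1.27 × 10^-11 m

Using the de Broglie relation λ = h/p:

λ = h/p
λ = (6.626 × 10^-34 J·s) / (5.20 × 10^-23 kg·m/s)
λ = 1.27 × 10^-11 m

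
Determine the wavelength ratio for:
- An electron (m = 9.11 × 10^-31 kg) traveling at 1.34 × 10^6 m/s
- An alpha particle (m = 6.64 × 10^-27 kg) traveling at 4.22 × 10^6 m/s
λ₁/λ₂ = 2.30 × 10^4

Using λ = h/(mv):

λ₁ = h/(m₁v₁) = 5.43 × 10^-10 m
λ₂ = h/(m₂v₂) = 2.36 × 10^-14 m

Ratio λ₁/λ₂ = (m₂v₂)/(m₁v₁)
         = (6.64 × 10^-27 kg × 4.22 × 10^6 m/s) / (9.11 × 10^-31 kg × 1.34 × 10^6 m/s)
         = 2.30 × 10^4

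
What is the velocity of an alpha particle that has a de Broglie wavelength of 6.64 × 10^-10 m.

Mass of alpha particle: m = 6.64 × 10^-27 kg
1.50 × 10^2 m/s

From the de Broglie relation λ = h/(mv), we solve for v:

v = h/(mλ)
v = (6.626 × 10^-34 J·s) / (6.64 × 10^-27 kg × 6.64 × 10^-10 m)
v = 1.50 × 10^2 m/s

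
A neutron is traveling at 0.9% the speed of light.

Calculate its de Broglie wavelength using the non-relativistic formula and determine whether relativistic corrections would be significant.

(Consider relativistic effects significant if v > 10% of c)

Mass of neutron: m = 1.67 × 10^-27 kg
No, relativistic corrections are not needed.

Using the non-relativistic de Broglie formula λ = h/(mv):

v = 0.9% × c = 2.698 × 10^6 m/s

λ = h/(mv)
λ = (6.626 × 10^-34 J·s) / (1.67 × 10^-27 kg × 2.698 × 10^6 m/s)
λ = 1.47 × 10^-13 m

Since v = 0.9% of c < 10% of c, relativistic corrections are NOT significant and this non-relativistic result is a good approximation.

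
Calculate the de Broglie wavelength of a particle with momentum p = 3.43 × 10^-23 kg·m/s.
1.93 × 10^-11 m

Using the de Broglie relation λ = h/p:

λ = h/p
λ = (6.626 × 10^-34 J·s) / (3.43 × 10^-23 kg·m/s)
λ = 1.93 × 10^-11 m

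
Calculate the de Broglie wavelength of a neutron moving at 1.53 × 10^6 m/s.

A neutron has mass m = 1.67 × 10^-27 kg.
2.59 × 10^-13 m

Using the de Broglie relation λ = h/(mv):

λ = h/(mv)
λ = (6.626 × 10^-34 J·s) / (1.67 × 10^-27 kg × 1.53 × 10^6 m/s)
λ = 2.59 × 10^-13 m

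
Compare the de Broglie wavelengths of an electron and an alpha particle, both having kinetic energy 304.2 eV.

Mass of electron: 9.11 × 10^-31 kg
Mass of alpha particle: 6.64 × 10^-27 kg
The electron has the longer wavelength.

Using λ = h/√(2mKE):

For electron: λ₁ = h/√(2m₁KE) = 7.03 × 10^-11 m
For alpha particle: λ₂ = h/√(2m₂KE) = 8.24 × 10^-13 m

Since λ ∝ 1/√m at constant kinetic energy, the lighter particle has the longer wavelength.

The electron has the longer de Broglie wavelength.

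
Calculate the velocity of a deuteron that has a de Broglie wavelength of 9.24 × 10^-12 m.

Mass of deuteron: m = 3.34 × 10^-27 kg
2.15 × 10^4 m/s

From the de Broglie relation λ = h/(mv), we solve for v:

v = h/(mλ)
v = (6.626 × 10^-34 J·s) / (3.34 × 10^-27 kg × 9.24 × 10^-12 m)
v = 2.15 × 10^4 m/s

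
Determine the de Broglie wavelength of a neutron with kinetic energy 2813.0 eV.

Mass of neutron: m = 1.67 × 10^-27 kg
5.40 × 10^-13 m

Using λ = h/√(2mKE):

First convert KE to Joules: KE = 2813.0 eV = 4.507 × 10^-16 J

λ = h/√(2mKE)
λ = (6.626 × 10^-34 J·s) / √(2 × 1.67 × 10^-27 kg × 4.507 × 10^-16 J)
λ = 5.40 × 10^-13 m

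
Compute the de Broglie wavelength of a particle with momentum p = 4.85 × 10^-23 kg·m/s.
1.37 × 10^-11 m

Using the de Broglie relation λ = h/p:

λ = h/p
λ = (6.626 × 10^-34 J·s) / (4.85 × 10^-23 kg·m/s)
λ = 1.37 × 10^-11 m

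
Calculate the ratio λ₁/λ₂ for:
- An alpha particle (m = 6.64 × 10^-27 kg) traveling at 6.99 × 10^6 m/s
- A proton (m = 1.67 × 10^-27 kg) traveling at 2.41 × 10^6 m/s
λ₁/λ₂ = 0.0867

Using λ = h/(mv):

λ₁ = h/(m₁v₁) = 1.43 × 10^-14 m
λ₂ = h/(m₂v₂) = 1.65 × 10^-13 m

Ratio λ₁/λ₂ = (m₂v₂)/(m₁v₁)
         = (1.67 × 10^-27 kg × 2.41 × 10^6 m/s) / (6.64 × 10^-27 kg × 6.99 × 10^6 m/s)
         = 0.0867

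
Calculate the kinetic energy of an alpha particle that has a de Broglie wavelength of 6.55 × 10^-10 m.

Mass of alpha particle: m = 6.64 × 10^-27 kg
7.71 × 10^-23 J (or 4.81 × 10^-4 eV)

From λ = h/√(2mKE), we solve for KE:

λ² = h²/(2mKE)
KE = h²/(2mλ²)
KE = (6.626 × 10^-34 J·s)² / (2 × 6.64 × 10^-27 kg × (6.55 × 10^-10 m)²)
KE = 7.71 × 10^-23 J
KE = 4.81 × 10^-4 eV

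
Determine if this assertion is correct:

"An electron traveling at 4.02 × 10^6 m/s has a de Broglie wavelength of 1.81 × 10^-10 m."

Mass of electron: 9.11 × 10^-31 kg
True

The claim is correct.

Using λ = h/(mv):
λ = (6.626 × 10^-34 J·s) / (9.11 × 10^-31 kg × 4.02 × 10^6 m/s)
λ = 1.81 × 10^-10 m

This matches the claimed value.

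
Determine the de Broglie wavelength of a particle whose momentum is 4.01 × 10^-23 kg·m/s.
1.65 × 10^-11 m

Using the de Broglie relation λ = h/p:

λ = h/p
λ = (6.626 × 10^-34 J·s) / (4.01 × 10^-23 kg·m/s)
λ = 1.65 × 10^-11 m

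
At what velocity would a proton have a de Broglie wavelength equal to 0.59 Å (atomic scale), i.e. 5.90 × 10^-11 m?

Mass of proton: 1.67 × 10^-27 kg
6.72 × 10^3 m/s

From λ = h/(mv), solve for v:

v = h/(mλ)
v = (6.626 × 10^-34 J·s) / (1.67 × 10^-27 kg × 5.90 × 10^-11 m)
v = 6.72 × 10^3 m/s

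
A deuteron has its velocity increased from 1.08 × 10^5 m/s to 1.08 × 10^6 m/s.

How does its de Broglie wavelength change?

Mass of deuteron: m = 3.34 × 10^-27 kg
The wavelength decreases by a factor of 10.

Using λ = h/(mv):

Initial wavelength: λ₁ = h/(mv₁) = 1.84 × 10^-12 m
Final wavelength: λ₂ = h/(mv₂) = 1.84 × 10^-13 m

Since λ ∝ 1/v, when velocity increases by a factor of 10, the wavelength decreases by a factor of 10.

λ₂/λ₁ = v₁/v₂ = 1/10

The wavelength decreases by a factor of 10.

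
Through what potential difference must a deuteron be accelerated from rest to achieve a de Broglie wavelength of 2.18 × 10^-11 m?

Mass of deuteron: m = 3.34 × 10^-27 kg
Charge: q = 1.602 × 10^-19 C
8.63 × 10^-1 V

From λ = h/√(2mqV), we solve for V:

λ² = h²/(2mqV)
V = h²/(2mqλ²)
V = (6.626 × 10^-34 J·s)² / (2 × 3.34 × 10^-27 kg × 1.602 × 10^-19 C × (2.18 × 10^-11 m)²)
V = 8.63 × 10^-1 V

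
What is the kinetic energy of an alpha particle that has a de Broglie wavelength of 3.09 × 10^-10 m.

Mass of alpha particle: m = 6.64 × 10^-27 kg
3.46 × 10^-22 J (or 2.16 × 10^-3 eV)

From λ = h/√(2mKE), we solve for KE:

λ² = h²/(2mKE)
KE = h²/(2mλ²)
KE = (6.626 × 10^-34 J·s)² / (2 × 6.64 × 10^-27 kg × (3.09 × 10^-10 m)²)
KE = 3.46 × 10^-22 J
KE = 2.16 × 10^-3 eV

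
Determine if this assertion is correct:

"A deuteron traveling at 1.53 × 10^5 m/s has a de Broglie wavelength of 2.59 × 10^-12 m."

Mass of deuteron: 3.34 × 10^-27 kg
False

The claim is incorrect.

Using λ = h/(mv):
λ = (6.626 × 10^-34 J·s) / (3.34 × 10^-27 kg × 1.53 × 10^5 m/s)
λ = 1.30 × 10^-12 m

The actual wavelength differs from the claimed 2.59 × 10^-12 m.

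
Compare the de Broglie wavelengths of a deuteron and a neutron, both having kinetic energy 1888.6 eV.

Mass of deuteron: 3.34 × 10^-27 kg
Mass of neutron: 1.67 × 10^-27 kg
The neutron has the longer wavelength.

Using λ = h/√(2mKE):

For deuteron: λ₁ = h/√(2m₁KE) = 4.66 × 10^-13 m
For neutron: λ₂ = h/√(2m₂KE) = 6.59 × 10^-13 m

Since λ ∝ 1/√m at constant kinetic energy, the lighter particle has the longer wavelength.

The neutron has the longer de Broglie wavelength.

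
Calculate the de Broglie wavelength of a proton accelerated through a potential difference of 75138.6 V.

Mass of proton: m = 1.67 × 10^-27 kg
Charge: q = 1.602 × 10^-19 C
1.04 × 10^-13 m

When a particle is accelerated through voltage V, it gains kinetic energy KE = qV.

The de Broglie wavelength is then λ = h/√(2mqV):

λ = h/√(2mqV)
λ = (6.626 × 10^-34 J·s) / √(2 × 1.67 × 10^-27 kg × 1.602 × 10^-19 C × 75138.6 V)
λ = 1.04 × 10^-13 m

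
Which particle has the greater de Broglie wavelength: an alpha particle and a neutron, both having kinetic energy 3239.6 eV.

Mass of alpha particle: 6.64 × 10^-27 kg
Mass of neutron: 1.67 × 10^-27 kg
The neutron has the longer wavelength.

Using λ = h/√(2mKE):

For alpha particle: λ₁ = h/√(2m₁KE) = 2.52 × 10^-13 m
For neutron: λ₂ = h/√(2m₂KE) = 5.03 × 10^-13 m

Since λ ∝ 1/√m at constant kinetic energy, the lighter particle has the longer wavelength.

The neutron has the longer de Broglie wavelength.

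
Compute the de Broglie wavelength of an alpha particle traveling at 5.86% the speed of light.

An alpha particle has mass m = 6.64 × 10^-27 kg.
5.68 × 10^-15 m

Using the de Broglie relation λ = h/(mv):

v = 5.86% × c = 1.757 × 10^7 m/s

λ = h/(mv)
λ = (6.626 × 10^-34 J·s) / (6.64 × 10^-27 kg × 1.757 × 10^7 m/s)
λ = 5.68 × 10^-15 m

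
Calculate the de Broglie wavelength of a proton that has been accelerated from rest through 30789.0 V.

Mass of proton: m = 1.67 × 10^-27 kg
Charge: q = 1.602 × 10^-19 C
1.63 × 10^-13 m

When a particle is accelerated through voltage V, it gains kinetic energy KE = qV.

The de Broglie wavelength is then λ = h/√(2mqV):

λ = h/√(2mqV)
λ = (6.626 × 10^-34 J·s) / √(2 × 1.67 × 10^-27 kg × 1.602 × 10^-19 C × 30789.0 V)
λ = 1.63 × 10^-13 m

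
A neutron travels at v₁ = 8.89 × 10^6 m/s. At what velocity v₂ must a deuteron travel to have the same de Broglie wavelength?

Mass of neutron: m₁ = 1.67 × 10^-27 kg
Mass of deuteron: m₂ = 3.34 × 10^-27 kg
v₂ = 4.44 × 10^6 m/s

For equal de Broglie wavelengths: λ₁ = λ₂

h/(m₁v₁) = h/(m₂v₂)
m₁v₁ = m₂v₂
v₂ = v₁ · (m₁/m₂)

v₂ = 8.89 × 10^6 m/s × (1.67 × 10^-27 kg / 3.34 × 10^-27 kg)
v₂ = 4.44 × 10^6 m/s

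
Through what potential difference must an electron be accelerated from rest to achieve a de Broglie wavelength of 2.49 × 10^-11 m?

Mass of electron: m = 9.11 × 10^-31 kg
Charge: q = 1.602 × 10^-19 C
2.43 × 10^3 V

From λ = h/√(2mqV), we solve for V:

λ² = h²/(2mqV)
V = h²/(2mqλ²)
V = (6.626 × 10^-34 J·s)² / (2 × 9.11 × 10^-31 kg × 1.602 × 10^-19 C × (2.49 × 10^-11 m)²)
V = 2.43 × 10^3 V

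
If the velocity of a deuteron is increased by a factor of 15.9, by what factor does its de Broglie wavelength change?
The wavelength decreases by a factor of 15.9.

From λ = h/(mv), the wavelength is inversely proportional to velocity:

λ ∝ 1/v

If v → 15.9v, then λ → λ/15.9

When velocity is increased by a factor of 15.9, the wavelength decreases by a factor of 15.9.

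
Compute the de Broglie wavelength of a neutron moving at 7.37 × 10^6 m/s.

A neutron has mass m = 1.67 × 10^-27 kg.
5.38 × 10^-14 m

Using the de Broglie relation λ = h/(mv):

λ = h/(mv)
λ = (6.626 × 10^-34 J·s) / (1.67 × 10^-27 kg × 7.37 × 10^6 m/s)
λ = 5.38 × 10^-14 m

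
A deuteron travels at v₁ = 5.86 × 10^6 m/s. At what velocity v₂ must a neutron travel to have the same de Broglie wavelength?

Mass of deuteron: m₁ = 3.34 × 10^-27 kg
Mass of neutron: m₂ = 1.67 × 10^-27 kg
v₂ = 1.17 × 10^7 m/s

For equal de Broglie wavelengths: λ₁ = λ₂

h/(m₁v₁) = h/(m₂v₂)
m₁v₁ = m₂v₂
v₂ = v₁ · (m₁/m₂)

v₂ = 5.86 × 10^6 m/s × (3.34 × 10^-27 kg / 1.67 × 10^-27 kg)
v₂ = 1.17 × 10^7 m/s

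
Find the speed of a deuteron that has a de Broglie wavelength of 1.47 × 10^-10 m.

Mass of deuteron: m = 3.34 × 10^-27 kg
1.35 × 10^3 m/s

From the de Broglie relation λ = h/(mv), we solve for v:

v = h/(mλ)
v = (6.626 × 10^-34 J·s) / (3.34 × 10^-27 kg × 1.47 × 10^-10 m)
v = 1.35 × 10^3 m/s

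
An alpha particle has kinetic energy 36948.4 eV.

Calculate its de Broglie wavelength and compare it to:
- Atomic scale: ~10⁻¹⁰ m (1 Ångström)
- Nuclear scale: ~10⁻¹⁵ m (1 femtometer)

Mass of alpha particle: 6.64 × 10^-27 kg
λ = 7.47 × 10^-14 m, which is between nuclear and atomic scales.

Using λ = h/√(2mKE):

KE = 36948.4 eV = 5.920 × 10^-15 J

λ = h/√(2mKE)
λ = (6.626 × 10^-34 J·s) / √(2 × 6.64 × 10^-27 kg × 5.920 × 10^-15 J)
λ = 7.47 × 10^-14 m

Comparison:
- Atomic scale (10⁻¹⁰ m): λ is 0.00075× this size
- Nuclear scale (10⁻¹⁵ m): λ is 75× this size

The wavelength is between nuclear and atomic scales.

This wavelength is appropriate for probing atomic structure but too large for nuclear physics experiments.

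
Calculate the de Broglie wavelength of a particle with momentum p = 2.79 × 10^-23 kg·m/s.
2.37 × 10^-11 m

Using the de Broglie relation λ = h/p:

λ = h/p
λ = (6.626 × 10^-34 J·s) / (2.79 × 10^-23 kg·m/s)
λ = 2.37 × 10^-11 m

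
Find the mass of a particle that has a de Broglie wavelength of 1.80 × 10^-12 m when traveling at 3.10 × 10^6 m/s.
1.19 × 10^-28 kg

From the de Broglie relation λ = h/(mv), we solve for m:

m = h/(λv)
m = (6.626 × 10^-34 J·s) / (1.80 × 10^-12 m × 3.10 × 10^6 m/s)
m = 1.19 × 10^-28 kg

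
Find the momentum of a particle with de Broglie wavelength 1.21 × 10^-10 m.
5.48 × 10^-24 kg·m/s

From the de Broglie relation λ = h/p, we solve for p:

p = h/λ
p = (6.626 × 10^-34 J·s) / (1.21 × 10^-10 m)
p = 5.48 × 10^-24 kg·m/s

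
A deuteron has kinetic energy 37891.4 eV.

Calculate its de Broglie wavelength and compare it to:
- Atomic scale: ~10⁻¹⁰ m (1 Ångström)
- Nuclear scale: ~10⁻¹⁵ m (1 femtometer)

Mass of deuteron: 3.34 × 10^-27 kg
λ = 1.04 × 10^-13 m, which is between nuclear and atomic scales.

Using λ = h/√(2mKE):

KE = 37891.4 eV = 6.071 × 10^-15 J

λ = h/√(2mKE)
λ = (6.626 × 10^-34 J·s) / √(2 × 3.34 × 10^-27 kg × 6.071 × 10^-15 J)
λ = 1.04 × 10^-13 m

Comparison:
- Atomic scale (10⁻¹⁰ m): λ is 0.001× this size
- Nuclear scale (10⁻¹⁵ m): λ is 1e+02× this size

The wavelength is between nuclear and atomic scales.

This wavelength is appropriate for probing atomic structure but too large for nuclear physics experiments.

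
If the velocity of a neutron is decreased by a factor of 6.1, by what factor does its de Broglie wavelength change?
The wavelength increases by a factor of 6.1.

From λ = h/(mv), the wavelength is inversely proportional to velocity:

λ ∝ 1/v

If v → v/6.1, then λ → 6.1λ

When velocity is decreased by a factor of 6.1, the wavelength increases by a factor of 6.1.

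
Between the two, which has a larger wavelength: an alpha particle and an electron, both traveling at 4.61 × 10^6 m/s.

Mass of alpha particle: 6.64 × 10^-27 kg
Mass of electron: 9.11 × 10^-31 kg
The electron has the longer wavelength.

Using λ = h/(mv), since both particles have the same velocity, the wavelength depends only on mass.

For alpha particle: λ₁ = h/(m₁v) = 2.16 × 10^-14 m
For electron: λ₂ = h/(m₂v) = 1.58 × 10^-10 m

Since λ ∝ 1/m at constant velocity, the lighter particle has the longer wavelength.

The electron has the longer de Broglie wavelength.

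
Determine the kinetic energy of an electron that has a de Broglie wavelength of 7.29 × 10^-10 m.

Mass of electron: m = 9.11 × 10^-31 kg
4.53 × 10^-19 J (or 2.83 eV)

From λ = h/√(2mKE), we solve for KE:

λ² = h²/(2mKE)
KE = h²/(2mλ²)
KE = (6.626 × 10^-34 J·s)² / (2 × 9.11 × 10^-31 kg × (7.29 × 10^-10 m)²)
KE = 4.53 × 10^-19 J
KE = 2.83 eV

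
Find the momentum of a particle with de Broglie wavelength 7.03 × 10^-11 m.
9.43 × 10^-24 kg·m/s

From the de Broglie relation λ = h/p, we solve for p:

p = h/λ
p = (6.626 × 10^-34 J·s) / (7.03 × 10^-11 m)
p = 9.43 × 10^-24 kg·m/s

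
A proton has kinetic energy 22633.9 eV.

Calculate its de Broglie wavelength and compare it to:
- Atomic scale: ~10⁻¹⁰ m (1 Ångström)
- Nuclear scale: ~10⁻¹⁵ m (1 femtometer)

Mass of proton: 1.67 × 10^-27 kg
λ = 1.90 × 10^-13 m, which is between nuclear and atomic scales.

Using λ = h/√(2mKE):

KE = 22633.9 eV = 3.626 × 10^-15 J

λ = h/√(2mKE)
λ = (6.626 × 10^-34 J·s) / √(2 × 1.67 × 10^-27 kg × 3.626 × 10^-15 J)
λ = 1.90 × 10^-13 m

Comparison:
- Atomic scale (10⁻¹⁰ m): λ is 0.0019× this size
- Nuclear scale (10⁻¹⁵ m): λ is 1.9e+02× this size

The wavelength is between nuclear and atomic scales.

This wavelength is appropriate for probing atomic structure but too large for nuclear physics experiments.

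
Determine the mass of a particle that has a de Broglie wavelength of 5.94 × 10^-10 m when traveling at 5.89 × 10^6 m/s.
1.89 × 10^-31 kg

From the de Broglie relation λ = h/(mv), we solve for m:

m = h/(λv)
m = (6.626 × 10^-34 J·s) / (5.94 × 10^-10 m × 5.89 × 10^6 m/s)
m = 1.89 × 10^-31 kg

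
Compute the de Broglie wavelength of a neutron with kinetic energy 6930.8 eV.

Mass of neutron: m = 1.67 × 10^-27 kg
3.44 × 10^-13 m

Using λ = h/√(2mKE):

First convert KE to Joules: KE = 6930.8 eV = 1.110 × 10^-15 J

λ = h/√(2mKE)
λ = (6.626 × 10^-34 J·s) / √(2 × 1.67 × 10^-27 kg × 1.110 × 10^-15 J)
λ = 3.44 × 10^-13 m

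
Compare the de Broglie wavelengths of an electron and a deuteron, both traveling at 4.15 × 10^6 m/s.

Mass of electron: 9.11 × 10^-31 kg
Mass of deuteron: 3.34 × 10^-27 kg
The electron has the longer wavelength.

Using λ = h/(mv), since both particles have the same velocity, the wavelength depends only on mass.

For electron: λ₁ = h/(m₁v) = 1.75 × 10^-10 m
For deuteron: λ₂ = h/(m₂v) = 4.78 × 10^-14 m

Since λ ∝ 1/m at constant velocity, the lighter particle has the longer wavelength.

The electron has the longer de Broglie wavelength.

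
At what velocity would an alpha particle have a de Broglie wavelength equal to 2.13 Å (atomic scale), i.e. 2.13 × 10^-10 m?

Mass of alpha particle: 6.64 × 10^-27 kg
4.68 × 10^2 m/s

From λ = h/(mv), solve for v:

v = h/(mλ)
v = (6.626 × 10^-34 J·s) / (6.64 × 10^-27 kg × 2.13 × 10^-10 m)
v = 4.68 × 10^2 m/s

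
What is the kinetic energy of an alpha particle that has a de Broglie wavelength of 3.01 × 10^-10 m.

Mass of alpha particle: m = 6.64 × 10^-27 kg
3.65 × 10^-22 J (or 2.28 × 10^-3 eV)

From λ = h/√(2mKE), we solve for KE:

λ² = h²/(2mKE)
KE = h²/(2mλ²)
KE = (6.626 × 10^-34 J·s)² / (2 × 6.64 × 10^-27 kg × (3.01 × 10^-10 m)²)
KE = 3.65 × 10^-22 J
KE = 2.28 × 10^-3 eV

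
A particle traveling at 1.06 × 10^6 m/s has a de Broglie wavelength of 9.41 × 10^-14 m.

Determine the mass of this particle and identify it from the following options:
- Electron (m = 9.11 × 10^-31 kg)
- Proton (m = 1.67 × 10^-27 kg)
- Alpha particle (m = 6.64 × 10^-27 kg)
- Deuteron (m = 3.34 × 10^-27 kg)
The particle is an alpha particle.

From λ = h/(mv), solve for mass:

m = h/(λv)
m = (6.626 × 10^-34 J·s) / (9.41 × 10^-14 m × 1.06 × 10^6 m/s)
m = 6.64 × 10^-27 kg

Comparing with the listed masses, this is closest to an alpha particle.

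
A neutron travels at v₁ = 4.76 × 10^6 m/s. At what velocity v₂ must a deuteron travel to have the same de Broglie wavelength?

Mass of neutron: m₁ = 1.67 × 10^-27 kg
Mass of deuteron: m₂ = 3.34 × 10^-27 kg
v₂ = 2.38 × 10^6 m/s

For equal de Broglie wavelengths: λ₁ = λ₂

h/(m₁v₁) = h/(m₂v₂)
m₁v₁ = m₂v₂
v₂ = v₁ · (m₁/m₂)

v₂ = 4.76 × 10^6 m/s × (1.67 × 10^-27 kg / 3.34 × 10^-27 kg)
v₂ = 2.38 × 10^6 m/s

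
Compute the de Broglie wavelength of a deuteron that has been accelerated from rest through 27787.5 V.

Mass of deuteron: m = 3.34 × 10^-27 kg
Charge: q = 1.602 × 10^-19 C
1.22 × 10^-13 m

When a particle is accelerated through voltage V, it gains kinetic energy KE = qV.

The de Broglie wavelength is then λ = h/√(2mqV):

λ = h/√(2mqV)
λ = (6.626 × 10^-34 J·s) / √(2 × 3.34 × 10^-27 kg × 1.602 × 10^-19 C × 27787.5 V)
λ = 1.22 × 10^-13 m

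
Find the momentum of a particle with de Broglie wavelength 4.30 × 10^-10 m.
1.54 × 10^-24 kg·m/s

From the de Broglie relation λ = h/p, we solve for p:

p = h/λ
p = (6.626 × 10^-34 J·s) / (4.30 × 10^-10 m)
p = 1.54 × 10^-24 kg·m/s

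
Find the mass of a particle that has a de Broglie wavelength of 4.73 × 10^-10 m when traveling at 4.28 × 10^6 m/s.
3.27 × 10^-31 kg

From the de Broglie relation λ = h/(mv), we solve for m:

m = h/(λv)
m = (6.626 × 10^-34 J·s) / (4.73 × 10^-10 m × 4.28 × 10^6 m/s)
m = 3.27 × 10^-31 kg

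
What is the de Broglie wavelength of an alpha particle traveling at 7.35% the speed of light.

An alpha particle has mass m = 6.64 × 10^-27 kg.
4.53 × 10^-15 m

Using the de Broglie relation λ = h/(mv):

v = 7.35% × c = 2.203 × 10^7 m/s

λ = h/(mv)
λ = (6.626 × 10^-34 J·s) / (6.64 × 10^-27 kg × 2.203 × 10^7 m/s)
λ = 4.53 × 10^-15 m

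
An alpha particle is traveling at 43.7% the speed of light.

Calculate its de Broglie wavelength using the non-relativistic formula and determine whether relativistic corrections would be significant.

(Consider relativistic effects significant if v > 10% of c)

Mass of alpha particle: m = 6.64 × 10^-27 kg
Yes, relativistic corrections are needed.

Using the non-relativistic de Broglie formula λ = h/(mv):

v = 43.7% × c = 1.310 × 10^8 m/s

λ = h/(mv)
λ = (6.626 × 10^-34 J·s) / (6.64 × 10^-27 kg × 1.310 × 10^8 m/s)
λ = 7.62 × 10^-16 m

Since v = 43.7% of c > 10% of c, relativistic corrections ARE significant and the actual wavelength would differ from this non-relativistic estimate.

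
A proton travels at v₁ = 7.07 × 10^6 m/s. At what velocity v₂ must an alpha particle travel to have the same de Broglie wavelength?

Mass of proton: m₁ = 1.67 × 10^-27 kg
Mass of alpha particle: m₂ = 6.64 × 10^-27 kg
v₂ = 1.78 × 10^6 m/s

For equal de Broglie wavelengths: λ₁ = λ₂

h/(m₁v₁) = h/(m₂v₂)
m₁v₁ = m₂v₂
v₂ = v₁ · (m₁/m₂)

v₂ = 7.07 × 10^6 m/s × (1.67 × 10^-27 kg / 6.64 × 10^-27 kg)
v₂ = 1.78 × 10^6 m/s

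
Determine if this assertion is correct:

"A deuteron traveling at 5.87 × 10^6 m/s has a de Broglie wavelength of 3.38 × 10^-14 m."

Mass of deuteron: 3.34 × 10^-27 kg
True

The claim is correct.

Using λ = h/(mv):
λ = (6.626 × 10^-34 J·s) / (3.34 × 10^-27 kg × 5.87 × 10^6 m/s)
λ = 3.38 × 10^-14 m

This matches the claimed value.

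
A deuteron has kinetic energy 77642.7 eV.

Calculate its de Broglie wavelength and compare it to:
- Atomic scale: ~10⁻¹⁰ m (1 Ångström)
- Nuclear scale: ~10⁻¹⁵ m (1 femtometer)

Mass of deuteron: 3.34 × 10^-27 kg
λ = 7.27 × 10^-14 m, which is between nuclear and atomic scales.

Using λ = h/√(2mKE):

KE = 77642.7 eV = 1.244 × 10^-14 J

λ = h/√(2mKE)
λ = (6.626 × 10^-34 J·s) / √(2 × 3.34 × 10^-27 kg × 1.244 × 10^-14 J)
λ = 7.27 × 10^-14 m

Comparison:
- Atomic scale (10⁻¹⁰ m): λ is 0.00073× this size
- Nuclear scale (10⁻¹⁵ m): λ is 73× this size

The wavelength is between nuclear and atomic scales.

This wavelength is appropriate for probing atomic structure but too large for nuclear physics experiments.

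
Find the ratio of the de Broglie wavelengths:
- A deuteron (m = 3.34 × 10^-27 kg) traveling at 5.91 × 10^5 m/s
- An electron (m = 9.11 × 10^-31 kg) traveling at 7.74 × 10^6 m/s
λ₁/λ₂ = 3.57 × 10^-3

Using λ = h/(mv):

λ₁ = h/(m₁v₁) = 3.36 × 10^-13 m
λ₂ = h/(m₂v₂) = 9.40 × 10^-11 m

Ratio λ₁/λ₂ = (m₂v₂)/(m₁v₁)
         = (9.11 × 10^-31 kg × 7.74 × 10^6 m/s) / (3.34 × 10^-27 kg × 5.91 × 10^5 m/s)
         = 3.57 × 10^-3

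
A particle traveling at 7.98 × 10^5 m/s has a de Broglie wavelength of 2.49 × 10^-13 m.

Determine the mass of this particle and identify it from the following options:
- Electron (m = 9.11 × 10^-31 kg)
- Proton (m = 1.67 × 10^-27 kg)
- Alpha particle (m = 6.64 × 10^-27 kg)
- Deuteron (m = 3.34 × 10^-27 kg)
The particle is a deuteron.

From λ = h/(mv), solve for mass:

m = h/(λv)
m = (6.626 × 10^-34 J·s) / (2.49 × 10^-13 m × 7.98 × 10^5 m/s)
m = 3.33 × 10^-27 kg

Comparing with the listed masses, this is closest to a deuteron.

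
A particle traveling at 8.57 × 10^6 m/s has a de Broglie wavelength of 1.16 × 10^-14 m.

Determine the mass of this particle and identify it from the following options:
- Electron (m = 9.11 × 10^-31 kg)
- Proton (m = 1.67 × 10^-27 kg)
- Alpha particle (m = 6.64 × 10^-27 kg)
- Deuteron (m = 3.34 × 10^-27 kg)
The particle is an alpha particle.

From λ = h/(mv), solve for mass:

m = h/(λv)
m = (6.626 × 10^-34 J·s) / (1.16 × 10^-14 m × 8.57 × 10^6 m/s)
m = 6.67 × 10^-27 kg

Comparing with the listed masses, this is closest to an alpha particle.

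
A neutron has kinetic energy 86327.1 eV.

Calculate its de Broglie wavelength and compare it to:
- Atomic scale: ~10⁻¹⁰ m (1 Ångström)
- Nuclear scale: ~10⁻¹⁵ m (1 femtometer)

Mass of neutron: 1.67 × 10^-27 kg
λ = 9.75 × 10^-14 m, which is between nuclear and atomic scales.

Using λ = h/√(2mKE):

KE = 86327.1 eV = 1.383 × 10^-14 J

λ = h/√(2mKE)
λ = (6.626 × 10^-34 J·s) / √(2 × 1.67 × 10^-27 kg × 1.383 × 10^-14 J)
λ = 9.75 × 10^-14 m

Comparison:
- Atomic scale (10⁻¹⁰ m): λ is 0.00097× this size
- Nuclear scale (10⁻¹⁵ m): λ is 97× this size

The wavelength is between nuclear and atomic scales.

This wavelength is appropriate for probing atomic structure but too large for nuclear physics experiments.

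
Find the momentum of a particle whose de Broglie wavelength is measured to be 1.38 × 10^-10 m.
4.80 × 10^-24 kg·m/s

From the de Broglie relation λ = h/p, we solve for p:

p = h/λ
p = (6.626 × 10^-34 J·s) / (1.38 × 10^-10 m)
p = 4.80 × 10^-24 kg·m/s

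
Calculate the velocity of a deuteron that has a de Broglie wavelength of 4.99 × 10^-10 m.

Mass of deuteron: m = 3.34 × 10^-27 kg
3.98 × 10^2 m/s

From the de Broglie relation λ = h/(mv), we solve for v:

v = h/(mλ)
v = (6.626 × 10^-34 J·s) / (3.34 × 10^-27 kg × 4.99 × 10^-10 m)
v = 3.98 × 10^2 m/s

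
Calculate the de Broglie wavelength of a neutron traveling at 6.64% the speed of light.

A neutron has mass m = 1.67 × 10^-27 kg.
1.99 × 10^-14 m

Using the de Broglie relation λ = h/(mv):

v = 6.64% × c = 1.991 × 10^7 m/s

λ = h/(mv)
λ = (6.626 × 10^-34 J·s) / (1.67 × 10^-27 kg × 1.991 × 10^7 m/s)
λ = 1.99 × 10^-14 m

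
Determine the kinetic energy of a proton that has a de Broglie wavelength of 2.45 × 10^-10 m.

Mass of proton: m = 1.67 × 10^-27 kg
2.19 × 10^-21 J (or 0.0137 eV)

From λ = h/√(2mKE), we solve for KE:

λ² = h²/(2mKE)
KE = h²/(2mλ²)
KE = (6.626 × 10^-34 J·s)² / (2 × 1.67 × 10^-27 kg × (2.45 × 10^-10 m)²)
KE = 2.19 × 10^-21 J
KE = 0.0137 eV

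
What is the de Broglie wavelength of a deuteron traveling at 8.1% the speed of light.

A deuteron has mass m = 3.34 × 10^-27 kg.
8.17 × 10^-15 m

Using the de Broglie relation λ = h/(mv):

v = 8.1% × c = 2.428 × 10^7 m/s

λ = h/(mv)
λ = (6.626 × 10^-34 J·s) / (3.34 × 10^-27 kg × 2.428 × 10^7 m/s)
λ = 8.17 × 10^-15 m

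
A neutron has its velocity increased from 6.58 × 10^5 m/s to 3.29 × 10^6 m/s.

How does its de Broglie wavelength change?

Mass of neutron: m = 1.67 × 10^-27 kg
The wavelength decreases by a factor of 5.

Using λ = h/(mv):

Initial wavelength: λ₁ = h/(mv₁) = 6.03 × 10^-13 m
Final wavelength: λ₂ = h/(mv₂) = 1.21 × 10^-13 m

Since λ ∝ 1/v, when velocity increases by a factor of 5, the wavelength decreases by a factor of 5.

λ₂/λ₁ = v₁/v₂ = 1/5

The wavelength decreases by a factor of 5.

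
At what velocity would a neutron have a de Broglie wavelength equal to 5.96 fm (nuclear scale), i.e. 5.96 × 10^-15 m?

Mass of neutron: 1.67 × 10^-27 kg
6.66 × 10^7 m/s

From λ = h/(mv), solve for v:

v = h/(mλ)
v = (6.626 × 10^-34 J·s) / (1.67 × 10^-27 kg × 5.96 × 10^-15 m)
v = 6.66 × 10^7 m/s

Note: This velocity is 22.2% of the speed of light, so relativistic corrections would be needed for a more accurate calculation.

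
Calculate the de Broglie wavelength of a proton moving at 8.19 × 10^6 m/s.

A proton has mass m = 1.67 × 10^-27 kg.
4.84 × 10^-14 m

Using the de Broglie relation λ = h/(mv):

λ = h/(mv)
λ = (6.626 × 10^-34 J·s) / (1.67 × 10^-27 kg × 8.19 × 10^6 m/s)
λ = 4.84 × 10^-14 m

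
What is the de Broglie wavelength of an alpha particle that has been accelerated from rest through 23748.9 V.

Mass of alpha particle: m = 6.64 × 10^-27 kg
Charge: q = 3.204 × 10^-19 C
6.59 × 10^-14 m

When a particle is accelerated through voltage V, it gains kinetic energy KE = qV.

The de Broglie wavelength is then λ = h/√(2mqV):

λ = h/√(2mqV)
λ = (6.626 × 10^-34 J·s) / √(2 × 6.64 × 10^-27 kg × 3.204 × 10^-19 C × 23748.9 V)
λ = 6.59 × 10^-14 m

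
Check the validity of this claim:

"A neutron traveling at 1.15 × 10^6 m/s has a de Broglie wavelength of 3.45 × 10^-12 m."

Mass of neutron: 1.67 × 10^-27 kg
False

The claim is incorrect.

Using λ = h/(mv):
λ = (6.626 × 10^-34 J·s) / (1.67 × 10^-27 kg × 1.15 × 10^6 m/s)
λ = 3.45 × 10^-13 m

The actual wavelength differs from the claimed 3.45 × 10^-12 m.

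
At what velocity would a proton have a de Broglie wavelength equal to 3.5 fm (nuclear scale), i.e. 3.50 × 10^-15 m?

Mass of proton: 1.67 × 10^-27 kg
1.13 × 10^8 m/s

From λ = h/(mv), solve for v:

v = h/(mλ)
v = (6.626 × 10^-34 J·s) / (1.67 × 10^-27 kg × 3.50 × 10^-15 m)
v = 1.13 × 10^8 m/s

Note: This velocity is 37.8% of the speed of light, so relativistic corrections would be needed for a more accurate calculation.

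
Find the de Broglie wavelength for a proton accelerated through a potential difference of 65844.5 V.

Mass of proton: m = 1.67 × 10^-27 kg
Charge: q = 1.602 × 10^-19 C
1.12 × 10^-13 m

When a particle is accelerated through voltage V, it gains kinetic energy KE = qV.

The de Broglie wavelength is then λ = h/√(2mqV):

λ = h/√(2mqV)
λ = (6.626 × 10^-34 J·s) / √(2 × 1.67 × 10^-27 kg × 1.602 × 10^-19 C × 65844.5 V)
λ = 1.12 × 10^-13 m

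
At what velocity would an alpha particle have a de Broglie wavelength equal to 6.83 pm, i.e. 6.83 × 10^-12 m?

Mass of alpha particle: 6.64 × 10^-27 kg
1.46 × 10^4 m/s

From λ = h/(mv), solve for v:

v = h/(mλ)
v = (6.626 × 10^-34 J·s) / (6.64 × 10^-27 kg × 6.83 × 10^-12 m)
v = 1.46 × 10^4 m/s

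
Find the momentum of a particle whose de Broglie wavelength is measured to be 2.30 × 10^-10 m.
2.88 × 10^-24 kg·m/s

From the de Broglie relation λ = h/p, we solve for p:

p = h/λ
p = (6.626 × 10^-34 J·s) / (2.30 × 10^-10 m)
p = 2.88 × 10^-24 kg·m/s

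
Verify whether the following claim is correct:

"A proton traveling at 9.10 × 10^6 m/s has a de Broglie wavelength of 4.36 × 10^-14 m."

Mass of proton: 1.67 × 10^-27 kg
True

The claim is correct.

Using λ = h/(mv):
λ = (6.626 × 10^-34 J·s) / (1.67 × 10^-27 kg × 9.10 × 10^6 m/s)
λ = 4.36 × 10^-14 m

This matches the claimed value.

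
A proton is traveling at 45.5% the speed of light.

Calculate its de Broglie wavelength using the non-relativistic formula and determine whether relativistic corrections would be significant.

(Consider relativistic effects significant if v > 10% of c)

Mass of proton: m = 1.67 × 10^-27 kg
Yes, relativistic corrections are needed.

Using the non-relativistic de Broglie formula λ = h/(mv):

v = 45.5% × c = 1.364 × 10^8 m/s

λ = h/(mv)
λ = (6.626 × 10^-34 J·s) / (1.67 × 10^-27 kg × 1.364 × 10^8 m/s)
λ = 2.91 × 10^-15 m

Since v = 45.5% of c > 10% of c, relativistic corrections ARE significant and the actual wavelength would differ from this non-relativistic estimate.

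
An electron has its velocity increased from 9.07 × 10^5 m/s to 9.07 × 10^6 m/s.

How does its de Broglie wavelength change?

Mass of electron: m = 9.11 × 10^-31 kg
The wavelength decreases by a factor of 10.

Using λ = h/(mv):

Initial wavelength: λ₁ = h/(mv₁) = 8.02 × 10^-10 m
Final wavelength: λ₂ = h/(mv₂) = 8.02 × 10^-11 m

Since λ ∝ 1/v, when velocity increases by a factor of 10, the wavelength decreases by a factor of 10.

λ₂/λ₁ = v₁/v₂ = 1/10

The wavelength decreases by a factor of 10.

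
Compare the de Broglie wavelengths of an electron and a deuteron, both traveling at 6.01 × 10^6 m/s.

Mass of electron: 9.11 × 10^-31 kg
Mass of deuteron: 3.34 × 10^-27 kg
The electron has the longer wavelength.

Using λ = h/(mv), since both particles have the same velocity, the wavelength depends only on mass.

For electron: λ₁ = h/(m₁v) = 1.21 × 10^-10 m
For deuteron: λ₂ = h/(m₂v) = 3.30 × 10^-14 m

Since λ ∝ 1/m at constant velocity, the lighter particle has the longer wavelength.

The electron has the longer de Broglie wavelength.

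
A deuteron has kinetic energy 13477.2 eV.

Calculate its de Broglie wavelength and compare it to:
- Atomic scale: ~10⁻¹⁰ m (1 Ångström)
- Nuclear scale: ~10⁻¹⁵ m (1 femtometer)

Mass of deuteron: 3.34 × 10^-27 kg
λ = 1.74 × 10^-13 m, which is between nuclear and atomic scales.

Using λ = h/√(2mKE):

KE = 13477.2 eV = 2.159 × 10^-15 J

λ = h/√(2mKE)
λ = (6.626 × 10^-34 J·s) / √(2 × 3.34 × 10^-27 kg × 2.159 × 10^-15 J)
λ = 1.74 × 10^-13 m

Comparison:
- Atomic scale (10⁻¹⁰ m): λ is 0.0017× this size
- Nuclear scale (10⁻¹⁵ m): λ is 1.7e+02× this size

The wavelength is between nuclear and atomic scales.

This wavelength is appropriate for probing atomic structure but too large for nuclear physics experiments.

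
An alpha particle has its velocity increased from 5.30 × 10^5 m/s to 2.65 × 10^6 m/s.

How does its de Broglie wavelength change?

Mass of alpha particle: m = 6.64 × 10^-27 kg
The wavelength decreases by a factor of 5.

Using λ = h/(mv):

Initial wavelength: λ₁ = h/(mv₁) = 1.88 × 10^-13 m
Final wavelength: λ₂ = h/(mv₂) = 3.77 × 10^-14 m

Since λ ∝ 1/v, when velocity increases by a factor of 5, the wavelength decreases by a factor of 5.

λ₂/λ₁ = v₁/v₂ = 1/5

The wavelength decreases by a factor of 5.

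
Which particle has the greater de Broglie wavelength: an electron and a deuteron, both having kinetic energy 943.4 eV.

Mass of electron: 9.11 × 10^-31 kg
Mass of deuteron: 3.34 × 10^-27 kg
The electron has the longer wavelength.

Using λ = h/√(2mKE):

For electron: λ₁ = h/√(2m₁KE) = 3.99 × 10^-11 m
For deuteron: λ₂ = h/√(2m₂KE) = 6.59 × 10^-13 m

Since λ ∝ 1/√m at constant kinetic energy, the lighter particle has the longer wavelength.

The electron has the longer de Broglie wavelength.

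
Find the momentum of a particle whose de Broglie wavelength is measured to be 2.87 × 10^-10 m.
2.31 × 10^-24 kg·m/s

From the de Broglie relation λ = h/p, we solve for p:

p = h/λ
p = (6.626 × 10^-34 J·s) / (2.87 × 10^-10 m)
p = 2.31 × 10^-24 kg·m/s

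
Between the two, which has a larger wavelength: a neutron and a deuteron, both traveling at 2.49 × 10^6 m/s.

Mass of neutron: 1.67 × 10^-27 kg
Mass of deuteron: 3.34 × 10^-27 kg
The neutron has the longer wavelength.

Using λ = h/(mv), since both particles have the same velocity, the wavelength depends only on mass.

For neutron: λ₁ = h/(m₁v) = 1.59 × 10^-13 m
For deuteron: λ₂ = h/(m₂v) = 7.97 × 10^-14 m

Since λ ∝ 1/m at constant velocity, the lighter particle has the longer wavelength.

The neutron has the longer de Broglie wavelength.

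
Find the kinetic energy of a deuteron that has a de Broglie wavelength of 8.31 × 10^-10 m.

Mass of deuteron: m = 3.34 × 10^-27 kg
9.52 × 10^-23 J (or 5.94 × 10^-4 eV)

From λ = h/√(2mKE), we solve for KE:

λ² = h²/(2mKE)
KE = h²/(2mλ²)
KE = (6.626 × 10^-34 J·s)² / (2 × 3.34 × 10^-27 kg × (8.31 × 10^-10 m)²)
KE = 9.52 × 10^-23 J
KE = 5.94 × 10^-4 eV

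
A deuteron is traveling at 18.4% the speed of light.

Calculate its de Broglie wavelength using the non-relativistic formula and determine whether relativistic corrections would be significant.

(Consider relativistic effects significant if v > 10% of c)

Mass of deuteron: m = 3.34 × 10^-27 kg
Yes, relativistic corrections are needed.

Using the non-relativistic de Broglie formula λ = h/(mv):

v = 18.4% × c = 5.516 × 10^7 m/s

λ = h/(mv)
λ = (6.626 × 10^-34 J·s) / (3.34 × 10^-27 kg × 5.516 × 10^7 m/s)
λ = 3.60 × 10^-15 m

Since v = 18.4% of c > 10% of c, relativistic corrections ARE significant and the actual wavelength would differ from this non-relativistic estimate.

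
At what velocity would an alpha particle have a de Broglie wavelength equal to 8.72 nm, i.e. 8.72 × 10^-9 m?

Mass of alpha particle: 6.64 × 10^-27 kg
1.14 × 10^1 m/s

From λ = h/(mv), solve for v:

v = h/(mλ)
v = (6.626 × 10^-34 J·s) / (6.64 × 10^-27 kg × 8.72 × 10^-9 m)
v = 1.14 × 10^1 m/s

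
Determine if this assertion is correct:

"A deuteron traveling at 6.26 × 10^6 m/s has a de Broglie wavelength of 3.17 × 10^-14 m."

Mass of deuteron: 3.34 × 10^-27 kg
True

The claim is correct.

Using λ = h/(mv):
λ = (6.626 × 10^-34 J·s) / (3.34 × 10^-27 kg × 6.26 × 10^6 m/s)
λ = 3.17 × 10^-14 m

This matches the claimed value.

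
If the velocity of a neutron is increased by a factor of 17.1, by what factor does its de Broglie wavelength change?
The wavelength decreases by a factor of 17.1.

From λ = h/(mv), the wavelength is inversely proportional to velocity:

λ ∝ 1/v

If v → 17.1v, then λ → λ/17.1

When velocity is increased by a factor of 17.1, the wavelength decreases by a factor of 17.1.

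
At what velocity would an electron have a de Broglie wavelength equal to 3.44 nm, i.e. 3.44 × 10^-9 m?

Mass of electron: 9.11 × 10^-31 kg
2.11 × 10^5 m/s

From λ = h/(mv), solve for v:

v = h/(mλ)
v = (6.626 × 10^-34 J·s) / (9.11 × 10^-31 kg × 3.44 × 10^-9 m)
v = 2.11 × 10^5 m/s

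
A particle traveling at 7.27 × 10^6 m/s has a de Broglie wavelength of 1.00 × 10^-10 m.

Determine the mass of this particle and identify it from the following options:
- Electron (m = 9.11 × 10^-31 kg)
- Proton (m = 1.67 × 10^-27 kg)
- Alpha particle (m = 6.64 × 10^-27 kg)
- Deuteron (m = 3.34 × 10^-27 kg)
The particle is an electron.

From λ = h/(mv), solve for mass:

m = h/(λv)
m = (6.626 × 10^-34 J·s) / (1.00 × 10^-10 m × 7.27 × 10^6 m/s)
m = 9.11 × 10^-31 kg

Comparing with the listed masses, this is closest to an electron.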